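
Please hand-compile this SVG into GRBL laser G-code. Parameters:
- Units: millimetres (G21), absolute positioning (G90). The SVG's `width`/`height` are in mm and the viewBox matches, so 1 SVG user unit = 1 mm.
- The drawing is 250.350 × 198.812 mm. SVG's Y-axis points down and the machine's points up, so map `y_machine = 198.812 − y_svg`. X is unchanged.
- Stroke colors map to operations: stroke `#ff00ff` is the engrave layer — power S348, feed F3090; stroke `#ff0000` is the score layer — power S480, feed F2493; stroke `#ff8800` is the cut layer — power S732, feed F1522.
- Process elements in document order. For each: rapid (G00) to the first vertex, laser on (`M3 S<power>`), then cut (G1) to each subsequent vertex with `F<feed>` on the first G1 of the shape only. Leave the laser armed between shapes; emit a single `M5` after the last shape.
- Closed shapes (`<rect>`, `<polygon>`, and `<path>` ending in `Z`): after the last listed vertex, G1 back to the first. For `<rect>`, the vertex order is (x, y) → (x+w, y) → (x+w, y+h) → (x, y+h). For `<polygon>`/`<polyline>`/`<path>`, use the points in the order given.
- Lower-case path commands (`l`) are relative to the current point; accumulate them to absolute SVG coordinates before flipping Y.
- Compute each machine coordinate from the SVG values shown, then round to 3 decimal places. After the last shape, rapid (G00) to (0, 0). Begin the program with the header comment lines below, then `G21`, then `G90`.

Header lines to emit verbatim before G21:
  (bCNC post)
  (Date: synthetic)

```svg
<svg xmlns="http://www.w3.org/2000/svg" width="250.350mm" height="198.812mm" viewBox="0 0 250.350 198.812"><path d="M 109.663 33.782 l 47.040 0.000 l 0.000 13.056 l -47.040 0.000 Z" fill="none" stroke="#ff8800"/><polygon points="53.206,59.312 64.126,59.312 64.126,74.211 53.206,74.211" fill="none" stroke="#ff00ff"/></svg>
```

(bCNC post)
(Date: synthetic)
G21
G90
G00 X109.663 Y165.030
M3 S732
G1 X156.703 Y165.030 F1522
G1 X156.703 Y151.974
G1 X109.663 Y151.974
G1 X109.663 Y165.030
G00 X53.206 Y139.500
M3 S348
G1 X64.126 Y139.500 F3090
G1 X64.126 Y124.601
G1 X53.206 Y124.601
G1 X53.206 Y139.500
M5
G00 X0.000 Y0.000

Since the viewBox matches the mm dimensions, user units are millimetres directly. The only transform is the Y-flip y_m = 198.812 − y_svg.

Shape 1 is a rectangle drawn with `<path>`. Its stroke #ff8800 means cut at S732, F1522. After flipping Y the toolpath is (109.663,165.030) → (156.703,165.030) → (156.703,151.974) → (109.663,151.974) → (109.663,165.030), returning to the start.

Shape 2 is a rectangle drawn with `<polygon>`. Its stroke #ff00ff means engrave at S348, F3090. After flipping Y the toolpath is (53.206,139.500) → (64.126,139.500) → (64.126,124.601) → (53.206,124.601) → (53.206,139.500), returning to the start.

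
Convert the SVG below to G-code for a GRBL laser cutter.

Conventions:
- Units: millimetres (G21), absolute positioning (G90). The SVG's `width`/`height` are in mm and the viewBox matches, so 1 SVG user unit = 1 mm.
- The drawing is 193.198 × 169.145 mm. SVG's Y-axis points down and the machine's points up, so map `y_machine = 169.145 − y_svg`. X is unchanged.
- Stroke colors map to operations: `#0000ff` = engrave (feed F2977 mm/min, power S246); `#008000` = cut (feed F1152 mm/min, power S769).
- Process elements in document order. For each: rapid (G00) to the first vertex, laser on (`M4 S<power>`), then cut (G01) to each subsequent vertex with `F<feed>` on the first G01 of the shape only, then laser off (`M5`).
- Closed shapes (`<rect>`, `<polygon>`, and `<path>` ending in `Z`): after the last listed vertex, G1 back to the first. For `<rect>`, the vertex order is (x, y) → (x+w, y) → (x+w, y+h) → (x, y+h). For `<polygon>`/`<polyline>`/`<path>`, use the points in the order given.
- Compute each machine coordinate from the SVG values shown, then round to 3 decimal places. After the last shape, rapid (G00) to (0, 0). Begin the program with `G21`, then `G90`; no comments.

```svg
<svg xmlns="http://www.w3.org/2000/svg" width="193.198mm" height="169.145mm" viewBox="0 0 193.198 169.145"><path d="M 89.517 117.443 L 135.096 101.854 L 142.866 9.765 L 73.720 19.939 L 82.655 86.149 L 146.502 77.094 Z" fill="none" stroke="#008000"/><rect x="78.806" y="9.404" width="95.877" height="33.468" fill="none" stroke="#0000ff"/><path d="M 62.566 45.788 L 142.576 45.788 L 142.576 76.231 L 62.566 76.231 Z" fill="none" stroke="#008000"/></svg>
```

Since the viewBox matches the mm dimensions, user units are millimetres directly. The only transform is the Y-flip y_m = 169.145 − y_svg.

Shape 1 is a closed polygon drawn with `<path>`. Its stroke #008000 means cut at S769, F1152. After flipping Y the toolpath is (89.517,51.702) → (135.096,67.291) → (142.866,159.380) → (73.720,149.206) → (82.655,82.996) → (146.502,92.051) → (89.517,51.702), returning to the start.

Shape 2 is a rectangle drawn with `<rect>`. Its stroke #0000ff means engrave at S246, F2977. After flipping Y the toolpath is (78.806,159.741) → (174.683,159.741) → (174.683,126.273) → (78.806,126.273) → (78.806,159.741), returning to the start.

Shape 3 is a rectangle drawn with `<path>`. Its stroke #008000 means cut at S769, F1152. After flipping Y the toolpath is (62.566,123.357) → (142.576,123.357) → (142.576,92.914) → (62.566,92.914) → (62.566,123.357), returning to the start.

G21
G90
G00 X89.517 Y51.702
M4 S769
G01 X135.096 Y67.291 F1152
G01 X142.866 Y159.380
G01 X73.720 Y149.206
G01 X82.655 Y82.996
G01 X146.502 Y92.051
G01 X89.517 Y51.702
M5
G00 X78.806 Y159.741
M4 S246
G01 X174.683 Y159.741 F2977
G01 X174.683 Y126.273
G01 X78.806 Y126.273
G01 X78.806 Y159.741
M5
G00 X62.566 Y123.357
M4 S769
G01 X142.576 Y123.357 F1152
G01 X142.576 Y92.914
G01 X62.566 Y92.914
G01 X62.566 Y123.357
M5
G00 X0.000 Y0.000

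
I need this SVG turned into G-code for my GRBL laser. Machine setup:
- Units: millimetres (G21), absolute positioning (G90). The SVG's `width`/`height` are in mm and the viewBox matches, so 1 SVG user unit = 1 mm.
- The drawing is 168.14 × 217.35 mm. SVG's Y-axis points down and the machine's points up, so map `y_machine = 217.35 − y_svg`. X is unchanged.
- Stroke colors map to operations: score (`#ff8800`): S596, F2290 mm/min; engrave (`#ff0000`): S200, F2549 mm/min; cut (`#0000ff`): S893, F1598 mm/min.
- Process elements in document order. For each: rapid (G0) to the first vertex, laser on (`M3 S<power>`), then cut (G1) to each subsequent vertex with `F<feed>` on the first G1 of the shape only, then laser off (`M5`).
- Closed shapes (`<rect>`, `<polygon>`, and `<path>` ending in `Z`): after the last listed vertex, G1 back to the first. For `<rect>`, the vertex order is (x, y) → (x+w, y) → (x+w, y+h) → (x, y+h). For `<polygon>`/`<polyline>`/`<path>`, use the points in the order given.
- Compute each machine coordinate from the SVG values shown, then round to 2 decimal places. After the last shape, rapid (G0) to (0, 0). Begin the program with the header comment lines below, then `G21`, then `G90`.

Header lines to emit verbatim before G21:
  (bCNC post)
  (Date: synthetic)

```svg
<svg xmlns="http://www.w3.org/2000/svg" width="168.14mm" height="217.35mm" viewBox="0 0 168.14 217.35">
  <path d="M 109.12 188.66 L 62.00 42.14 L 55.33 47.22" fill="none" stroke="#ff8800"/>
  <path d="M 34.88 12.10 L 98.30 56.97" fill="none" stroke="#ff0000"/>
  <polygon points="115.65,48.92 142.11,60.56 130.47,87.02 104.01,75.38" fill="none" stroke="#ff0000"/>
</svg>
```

(bCNC post)
(Date: synthetic)
G21
G90
G0 X109.12 Y28.69
M3 S596
G1 X62.00 Y175.21 F2290
G1 X55.33 Y170.13
M5
G0 X34.88 Y205.25
M3 S200
G1 X98.30 Y160.38 F2549
M5
G0 X115.65 Y168.43
M3 S200
G1 X142.11 Y156.79 F2549
G1 X130.47 Y130.33
G1 X104.01 Y141.97
G1 X115.65 Y168.43
M5
G0 X0.00 Y0.00

Since the viewBox matches the mm dimensions, user units are millimetres directly. The only transform is the Y-flip y_m = 217.35 − y_svg.

Shape 1 is a open polyline drawn with `<path>`. Its stroke #ff8800 means score at S596, F2290. After flipping Y the toolpath is (109.12,28.69) → (62.00,175.21) → (55.33,170.13).

Shape 2 is a line segment drawn with `<path>`. Its stroke #ff0000 means engrave at S200, F2549. After flipping Y the toolpath is (34.88,205.25) → (98.30,160.38).

Shape 3 is a regular polygon drawn with `<polygon>`. Its stroke #ff0000 means engrave at S200, F2549. After flipping Y the toolpath is (115.65,168.43) → (142.11,156.79) → (130.47,130.33) → (104.01,141.97) → (115.65,168.43), returning to the start.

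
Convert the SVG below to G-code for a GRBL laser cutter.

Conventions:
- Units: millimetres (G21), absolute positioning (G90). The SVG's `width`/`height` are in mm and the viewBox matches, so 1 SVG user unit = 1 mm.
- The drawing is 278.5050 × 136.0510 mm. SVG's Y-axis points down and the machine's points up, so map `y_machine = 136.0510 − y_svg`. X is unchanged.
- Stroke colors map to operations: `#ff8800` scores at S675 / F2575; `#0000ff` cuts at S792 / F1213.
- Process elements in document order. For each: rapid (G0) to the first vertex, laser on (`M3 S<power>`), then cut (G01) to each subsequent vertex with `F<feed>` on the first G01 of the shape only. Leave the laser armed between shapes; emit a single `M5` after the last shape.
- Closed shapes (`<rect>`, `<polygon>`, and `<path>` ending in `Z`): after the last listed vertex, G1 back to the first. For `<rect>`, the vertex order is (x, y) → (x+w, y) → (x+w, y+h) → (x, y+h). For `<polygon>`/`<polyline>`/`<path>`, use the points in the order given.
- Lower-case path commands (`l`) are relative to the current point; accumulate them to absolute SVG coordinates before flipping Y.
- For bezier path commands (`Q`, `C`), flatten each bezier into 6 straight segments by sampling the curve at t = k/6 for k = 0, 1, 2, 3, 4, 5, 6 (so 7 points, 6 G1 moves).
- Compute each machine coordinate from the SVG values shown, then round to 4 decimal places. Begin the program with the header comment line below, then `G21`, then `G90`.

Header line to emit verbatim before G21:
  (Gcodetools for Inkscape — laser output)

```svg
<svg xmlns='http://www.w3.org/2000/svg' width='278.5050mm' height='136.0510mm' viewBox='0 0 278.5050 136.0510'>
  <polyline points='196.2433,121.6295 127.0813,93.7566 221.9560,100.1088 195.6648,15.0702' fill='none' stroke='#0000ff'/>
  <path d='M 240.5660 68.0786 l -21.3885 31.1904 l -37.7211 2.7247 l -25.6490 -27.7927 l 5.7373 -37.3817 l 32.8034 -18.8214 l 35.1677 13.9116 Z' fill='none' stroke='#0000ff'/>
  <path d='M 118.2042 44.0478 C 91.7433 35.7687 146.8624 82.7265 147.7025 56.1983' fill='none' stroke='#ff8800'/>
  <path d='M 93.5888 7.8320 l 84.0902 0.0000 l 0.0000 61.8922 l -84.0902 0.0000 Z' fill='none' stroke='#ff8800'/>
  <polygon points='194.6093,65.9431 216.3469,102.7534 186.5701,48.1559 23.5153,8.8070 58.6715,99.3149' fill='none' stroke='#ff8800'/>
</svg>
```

viewBox `0 0 278.5050 136.0510` with mm width/height → 1 unit = 1 mm. Flip: y_m = 136.0510 − y_svg.

**Shape 1** — `<polyline>` open polyline, stroke `#0000ff` → cut (S792, F1213). Machine vertices: (196.2433,14.4215) → (127.0813,42.2944) → (221.9560,35.9422) → (195.6648,120.9808). Open path.

**Shape 2** — `<path>` regular polygon, stroke `#0000ff` → cut (S792, F1213). Machine vertices: (240.5660,67.9724) → (219.1775,36.7820) → (181.4564,34.0573) → (155.8074,61.8500) → (161.5447,99.2317) → (194.3481,118.0531) → (229.5158,104.1415) → (240.5660,67.9724). Closed: final G1 returns to the first vertex.

**Shape 3** — `<path>` cubic bezier, stroke `#ff8800` → score (S675, F2575). Control points (SVG): P0=(118.2042,44.0478), P1=(91.7433,35.7687), P2=(146.8624,82.7265), P3=(147.7025,56.1983); sampled at t=k/6. Machine vertices: (118.2042,92.0032) → (111.1431,92.1356) → (113.9048,86.6375) → (122.7155,79.0845) → (133.8012,73.0523) → (143.3882,72.1165) → (147.7025,79.8527). Open path.

**Shape 4** — `<path>` rectangle, stroke `#ff8800` → score (S675, F2575). Machine vertices: (93.5888,128.2190) → (177.6790,128.2190) → (177.6790,66.3268) → (93.5888,66.3268) → (93.5888,128.2190). Closed: final G1 returns to the first vertex.

**Shape 5** — `<polygon>` closed polygon, stroke `#ff8800` → score (S675, F2575). Machine vertices: (194.6093,70.1079) → (216.3469,33.2976) → (186.5701,87.8951) → (23.5153,127.2440) → (58.6715,36.7361) → (194.6093,70.1079). Closed: final G1 returns to the first vertex.

(Gcodetools for Inkscape — laser output)
G21
G90
G0 X196.2433 Y14.4215
M3 S792
G01 X127.0813 Y42.2944 F1213
G01 X221.9560 Y35.9422
G01 X195.6648 Y120.9808
G0 X240.5660 Y67.9724
M3 S792
G01 X219.1775 Y36.7820 F1213
G01 X181.4564 Y34.0573
G01 X155.8074 Y61.8500
G01 X161.5447 Y99.2317
G01 X194.3481 Y118.0531
G01 X229.5158 Y104.1415
G01 X240.5660 Y67.9724
G0 X118.2042 Y92.0032
M3 S675
G01 X111.1431 Y92.1356 F2575
G01 X113.9048 Y86.6375
G01 X122.7155 Y79.0845
G01 X133.8012 Y73.0523
G01 X143.3882 Y72.1165
G01 X147.7025 Y79.8527
G0 X93.5888 Y128.2190
M3 S675
G01 X177.6790 Y128.2190 F2575
G01 X177.6790 Y66.3268
G01 X93.5888 Y66.3268
G01 X93.5888 Y128.2190
G0 X194.6093 Y70.1079
M3 S675
G01 X216.3469 Y33.2976 F2575
G01 X186.5701 Y87.8951
G01 X23.5153 Y127.2440
G01 X58.6715 Y36.7361
G01 X194.6093 Y70.1079
M5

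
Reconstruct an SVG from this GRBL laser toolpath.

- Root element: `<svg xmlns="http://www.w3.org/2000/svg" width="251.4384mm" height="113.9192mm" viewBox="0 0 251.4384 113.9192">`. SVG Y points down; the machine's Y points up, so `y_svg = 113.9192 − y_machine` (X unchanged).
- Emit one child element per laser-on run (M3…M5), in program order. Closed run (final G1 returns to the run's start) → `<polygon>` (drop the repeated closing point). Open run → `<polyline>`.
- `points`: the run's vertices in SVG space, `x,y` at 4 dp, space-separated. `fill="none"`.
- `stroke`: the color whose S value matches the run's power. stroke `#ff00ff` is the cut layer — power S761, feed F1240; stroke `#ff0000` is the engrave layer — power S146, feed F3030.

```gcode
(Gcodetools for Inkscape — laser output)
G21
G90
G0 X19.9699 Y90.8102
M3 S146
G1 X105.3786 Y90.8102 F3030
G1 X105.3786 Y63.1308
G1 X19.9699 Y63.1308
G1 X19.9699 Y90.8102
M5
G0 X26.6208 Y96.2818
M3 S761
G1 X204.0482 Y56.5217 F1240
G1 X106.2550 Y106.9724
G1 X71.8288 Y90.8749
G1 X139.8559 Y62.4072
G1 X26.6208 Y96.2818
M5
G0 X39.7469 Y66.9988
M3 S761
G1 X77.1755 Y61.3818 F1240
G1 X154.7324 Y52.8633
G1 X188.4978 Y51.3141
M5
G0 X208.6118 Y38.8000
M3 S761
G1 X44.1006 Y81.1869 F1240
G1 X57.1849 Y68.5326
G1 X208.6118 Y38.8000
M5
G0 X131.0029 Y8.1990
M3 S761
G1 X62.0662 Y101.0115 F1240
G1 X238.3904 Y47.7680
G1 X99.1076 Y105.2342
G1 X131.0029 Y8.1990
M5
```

<svg xmlns="http://www.w3.org/2000/svg" width="251.4384mm" height="113.9192mm" viewBox="0 0 251.4384 113.9192">
  <polygon points="19.9699,23.1090 105.3786,23.1090 105.3786,50.7884 19.9699,50.7884" fill="none" stroke="#ff0000"/>
  <polygon points="26.6208,17.6374 204.0482,57.3975 106.2550,6.9468 71.8288,23.0443 139.8559,51.5120" fill="none" stroke="#ff00ff"/>
  <polyline points="39.7469,46.9204 77.1755,52.5374 154.7324,61.0559 188.4978,62.6051" fill="none" stroke="#ff00ff"/>
  <polygon points="208.6118,75.1192 44.1006,32.7323 57.1849,45.3866" fill="none" stroke="#ff00ff"/>
  <polygon points="131.0029,105.7202 62.0662,12.9077 238.3904,66.1512 99.1076,8.6850" fill="none" stroke="#ff00ff"/>
</svg>

Machine Y-up, SVG Y-down with viewBox height 113.9192, so y_svg = 113.9192 − y_machine; X carries over.

Run 1: S146 ⇒ engrave layer `#ff0000`. The run returns to its start, so emit a `<polygon>` with points (Y-flipped): 19.9699,23.1090 105.3786,23.1090 105.3786,50.7884 19.9699,50.7884.

Run 2: power S761 maps to stroke `#ff00ff` (cut). The run returns to its start, so emit a `<polygon>` with points (Y-flipped): 26.6208,17.6374 204.0482,57.3975 106.2550,6.9468 71.8288,23.0443 139.8559,51.5120.

Run 3: power S761 maps to stroke `#ff00ff` (cut). The run is open, so emit a `<polyline>` with points (Y-flipped): 39.7469,46.9204 77.1755,52.5374 154.7324,61.0559 188.4978,62.6051.

Run 4: power S761 maps to stroke `#ff00ff` (cut). The run returns to its start, so emit a `<polygon>` with points (Y-flipped): 208.6118,75.1192 44.1006,32.7323 57.1849,45.3866.

Run 5: the run's S761 means `#ff00ff` (cut). The run returns to its start, so emit a `<polygon>` with points (Y-flipped): 131.0029,105.7202 62.0662,12.9077 238.3904,66.1512 99.1076,8.6850.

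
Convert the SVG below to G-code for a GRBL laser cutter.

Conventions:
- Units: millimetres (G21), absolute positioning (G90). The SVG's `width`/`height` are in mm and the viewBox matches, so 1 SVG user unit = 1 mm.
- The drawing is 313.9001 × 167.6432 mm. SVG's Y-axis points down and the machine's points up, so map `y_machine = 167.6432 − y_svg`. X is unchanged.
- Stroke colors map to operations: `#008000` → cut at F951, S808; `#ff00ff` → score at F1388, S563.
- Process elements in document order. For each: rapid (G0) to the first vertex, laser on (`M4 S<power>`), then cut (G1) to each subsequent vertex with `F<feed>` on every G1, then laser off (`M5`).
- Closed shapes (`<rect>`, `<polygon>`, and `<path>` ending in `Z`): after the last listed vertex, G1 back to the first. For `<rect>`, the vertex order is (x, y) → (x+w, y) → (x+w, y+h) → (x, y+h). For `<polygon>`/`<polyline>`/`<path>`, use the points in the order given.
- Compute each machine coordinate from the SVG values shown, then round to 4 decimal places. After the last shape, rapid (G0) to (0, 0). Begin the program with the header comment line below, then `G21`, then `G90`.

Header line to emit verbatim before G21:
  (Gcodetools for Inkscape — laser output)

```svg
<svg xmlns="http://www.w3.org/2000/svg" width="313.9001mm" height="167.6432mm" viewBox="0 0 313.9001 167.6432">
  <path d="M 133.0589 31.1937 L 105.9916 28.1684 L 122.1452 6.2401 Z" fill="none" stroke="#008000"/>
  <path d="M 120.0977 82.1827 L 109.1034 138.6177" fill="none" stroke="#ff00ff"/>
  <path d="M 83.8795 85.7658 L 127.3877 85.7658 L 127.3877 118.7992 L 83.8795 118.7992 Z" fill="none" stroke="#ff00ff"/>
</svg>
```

viewBox `0 0 313.9001 167.6432` with mm width/height → 1 unit = 1 mm. Flip: y_m = 167.6432 − y_svg.

**Shape 1** — `<path>` regular polygon, stroke `#008000` → cut (S808, F951). Machine vertices: (133.0589,136.4495) → (105.9916,139.4748) → (122.1452,161.4031) → (133.0589,136.4495). Closed: final G1 returns to the first vertex.

**Shape 2** — `<path>` line segment, stroke `#ff00ff` → score (S563, F1388). Machine vertices: (120.0977,85.4605) → (109.1034,29.0255). Open path.

**Shape 3** — `<path>` rectangle, stroke `#ff00ff` → score (S563, F1388). Machine vertices: (83.8795,81.8774) → (127.3877,81.8774) → (127.3877,48.8440) → (83.8795,48.8440) → (83.8795,81.8774). Closed: final G1 returns to the first vertex.

(Gcodetools for Inkscape — laser output)
G21
G90
G0 X133.0589 Y136.4495
M4 S808
G1 X105.9916 Y139.4748 F951
G1 X122.1452 Y161.4031 F951
G1 X133.0589 Y136.4495 F951
M5
G0 X120.0977 Y85.4605
M4 S563
G1 X109.1034 Y29.0255 F1388
M5
G0 X83.8795 Y81.8774
M4 S563
G1 X127.3877 Y81.8774 F1388
G1 X127.3877 Y48.8440 F1388
G1 X83.8795 Y48.8440 F1388
G1 X83.8795 Y81.8774 F1388
M5
G0 X0.0000 Y0.0000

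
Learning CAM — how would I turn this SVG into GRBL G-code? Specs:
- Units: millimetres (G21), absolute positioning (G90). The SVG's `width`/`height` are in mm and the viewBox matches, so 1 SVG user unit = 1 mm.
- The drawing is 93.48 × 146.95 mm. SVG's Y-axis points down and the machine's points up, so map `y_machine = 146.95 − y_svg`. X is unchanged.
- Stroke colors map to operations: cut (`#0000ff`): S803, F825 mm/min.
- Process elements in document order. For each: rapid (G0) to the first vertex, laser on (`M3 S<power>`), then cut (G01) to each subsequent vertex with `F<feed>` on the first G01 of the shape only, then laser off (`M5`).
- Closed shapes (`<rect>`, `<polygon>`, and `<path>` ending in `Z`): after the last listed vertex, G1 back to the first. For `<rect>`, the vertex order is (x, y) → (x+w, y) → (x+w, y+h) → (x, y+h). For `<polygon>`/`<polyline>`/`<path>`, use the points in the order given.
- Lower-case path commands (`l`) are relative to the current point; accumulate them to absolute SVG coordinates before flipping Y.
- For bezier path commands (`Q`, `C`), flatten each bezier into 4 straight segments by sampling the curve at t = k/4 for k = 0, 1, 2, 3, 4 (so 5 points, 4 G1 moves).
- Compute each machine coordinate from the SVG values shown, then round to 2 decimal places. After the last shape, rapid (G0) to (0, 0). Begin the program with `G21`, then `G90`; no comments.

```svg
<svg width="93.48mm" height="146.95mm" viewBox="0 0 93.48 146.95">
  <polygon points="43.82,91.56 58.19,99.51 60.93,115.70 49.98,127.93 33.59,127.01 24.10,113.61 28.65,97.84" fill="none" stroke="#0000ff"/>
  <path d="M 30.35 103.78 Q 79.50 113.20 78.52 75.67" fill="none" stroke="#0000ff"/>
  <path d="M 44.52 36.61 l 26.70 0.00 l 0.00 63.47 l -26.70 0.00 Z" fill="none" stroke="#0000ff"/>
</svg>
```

viewBox `0 0 93.48 146.95` with mm width/height → 1 unit = 1 mm. Flip: y_m = 146.95 − y_svg.

**Shape 1** — `<polygon>` regular polygon, stroke `#0000ff` → cut (S803, F825). Machine vertices: (43.82,55.39) → (58.19,47.44) → (60.93,31.25) → (49.98,19.02) → (33.59,19.94) → (24.10,33.34) → (28.65,49.11) → (43.82,55.39). Closed: final G1 returns to the first vertex.

**Shape 2** — `<path>` quadratic bezier, stroke `#0000ff` → cut (S803, F825). Control points (SVG): P0=(30.35,103.78), P1=(79.50,113.20), P2=(78.52,75.67); sampled at t=k/4. Machine vertices: (30.35,43.17) → (51.79,41.39) → (66.97,45.49) → (75.88,55.45) → (78.52,71.28). Open path.

**Shape 3** — `<path>` rectangle, stroke `#0000ff` → cut (S803, F825). Machine vertices: (44.52,110.34) → (71.22,110.34) → (71.22,46.87) → (44.52,46.87) → (44.52,110.34). Closed: final G1 returns to the first vertex.

G21
G90
G0 X43.82 Y55.39
M3 S803
G01 X58.19 Y47.44 F825
G01 X60.93 Y31.25
G01 X49.98 Y19.02
G01 X33.59 Y19.94
G01 X24.10 Y33.34
G01 X28.65 Y49.11
G01 X43.82 Y55.39
M5
G0 X30.35 Y43.17
M3 S803
G01 X51.79 Y41.39 F825
G01 X66.97 Y45.49
G01 X75.88 Y55.45
G01 X78.52 Y71.28
M5
G0 X44.52 Y110.34
M3 S803
G01 X71.22 Y110.34 F825
G01 X71.22 Y46.87
G01 X44.52 Y46.87
G01 X44.52 Y110.34
M5
G0 X0.00 Y0.00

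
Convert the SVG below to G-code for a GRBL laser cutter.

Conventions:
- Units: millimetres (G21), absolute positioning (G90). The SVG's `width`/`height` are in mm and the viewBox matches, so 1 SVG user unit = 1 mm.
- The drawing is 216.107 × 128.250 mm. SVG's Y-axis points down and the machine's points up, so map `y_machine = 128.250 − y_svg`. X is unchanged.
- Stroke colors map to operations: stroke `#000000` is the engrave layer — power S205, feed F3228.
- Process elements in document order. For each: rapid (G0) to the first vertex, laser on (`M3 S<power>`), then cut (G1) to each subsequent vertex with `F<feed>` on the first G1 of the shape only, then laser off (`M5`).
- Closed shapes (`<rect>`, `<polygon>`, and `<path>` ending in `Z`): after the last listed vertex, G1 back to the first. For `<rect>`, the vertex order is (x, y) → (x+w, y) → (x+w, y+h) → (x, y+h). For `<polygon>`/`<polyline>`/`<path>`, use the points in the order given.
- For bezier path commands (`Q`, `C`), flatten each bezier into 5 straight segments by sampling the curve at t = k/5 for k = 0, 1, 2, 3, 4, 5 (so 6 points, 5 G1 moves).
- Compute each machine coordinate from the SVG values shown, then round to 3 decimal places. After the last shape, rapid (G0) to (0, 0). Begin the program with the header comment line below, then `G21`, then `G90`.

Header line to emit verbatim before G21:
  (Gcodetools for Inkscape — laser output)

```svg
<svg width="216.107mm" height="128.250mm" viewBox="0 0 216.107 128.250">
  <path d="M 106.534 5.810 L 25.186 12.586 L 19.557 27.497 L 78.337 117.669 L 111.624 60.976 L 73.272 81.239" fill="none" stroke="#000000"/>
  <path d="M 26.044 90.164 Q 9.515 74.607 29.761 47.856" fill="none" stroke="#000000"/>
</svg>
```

(Gcodetools for Inkscape — laser output)
G21
G90
G0 X106.534 Y122.440
M3 S205
G1 X25.186 Y115.664 F3228
G1 X19.557 Y100.753
G1 X78.337 Y10.581
G1 X111.624 Y67.274
G1 X73.272 Y47.011
M5
G0 X26.044 Y38.086
M3 S205
G1 X20.903 Y44.757 F3228
G1 X18.705 Y52.323
G1 X19.448 Y60.784
G1 X23.134 Y70.141
G1 X29.761 Y80.394
M5
G0 X0.000 Y0.000

1 u = 1 mm; y_m = 128.250 − y.

[1] `<path>` open polyline, #000000→engrave S205 F3228: (106.534,122.440) → (25.186,115.664) → (19.557,100.753) → (78.337,10.581) → (111.624,67.274) → (73.272,47.011)

[2] `<path>` quadratic bezier, #000000→engrave S205 F3228: (26.044,38.086) → (20.903,44.757) → (18.705,52.323) → (19.448,60.784) → (23.134,70.141) → (29.761,80.394)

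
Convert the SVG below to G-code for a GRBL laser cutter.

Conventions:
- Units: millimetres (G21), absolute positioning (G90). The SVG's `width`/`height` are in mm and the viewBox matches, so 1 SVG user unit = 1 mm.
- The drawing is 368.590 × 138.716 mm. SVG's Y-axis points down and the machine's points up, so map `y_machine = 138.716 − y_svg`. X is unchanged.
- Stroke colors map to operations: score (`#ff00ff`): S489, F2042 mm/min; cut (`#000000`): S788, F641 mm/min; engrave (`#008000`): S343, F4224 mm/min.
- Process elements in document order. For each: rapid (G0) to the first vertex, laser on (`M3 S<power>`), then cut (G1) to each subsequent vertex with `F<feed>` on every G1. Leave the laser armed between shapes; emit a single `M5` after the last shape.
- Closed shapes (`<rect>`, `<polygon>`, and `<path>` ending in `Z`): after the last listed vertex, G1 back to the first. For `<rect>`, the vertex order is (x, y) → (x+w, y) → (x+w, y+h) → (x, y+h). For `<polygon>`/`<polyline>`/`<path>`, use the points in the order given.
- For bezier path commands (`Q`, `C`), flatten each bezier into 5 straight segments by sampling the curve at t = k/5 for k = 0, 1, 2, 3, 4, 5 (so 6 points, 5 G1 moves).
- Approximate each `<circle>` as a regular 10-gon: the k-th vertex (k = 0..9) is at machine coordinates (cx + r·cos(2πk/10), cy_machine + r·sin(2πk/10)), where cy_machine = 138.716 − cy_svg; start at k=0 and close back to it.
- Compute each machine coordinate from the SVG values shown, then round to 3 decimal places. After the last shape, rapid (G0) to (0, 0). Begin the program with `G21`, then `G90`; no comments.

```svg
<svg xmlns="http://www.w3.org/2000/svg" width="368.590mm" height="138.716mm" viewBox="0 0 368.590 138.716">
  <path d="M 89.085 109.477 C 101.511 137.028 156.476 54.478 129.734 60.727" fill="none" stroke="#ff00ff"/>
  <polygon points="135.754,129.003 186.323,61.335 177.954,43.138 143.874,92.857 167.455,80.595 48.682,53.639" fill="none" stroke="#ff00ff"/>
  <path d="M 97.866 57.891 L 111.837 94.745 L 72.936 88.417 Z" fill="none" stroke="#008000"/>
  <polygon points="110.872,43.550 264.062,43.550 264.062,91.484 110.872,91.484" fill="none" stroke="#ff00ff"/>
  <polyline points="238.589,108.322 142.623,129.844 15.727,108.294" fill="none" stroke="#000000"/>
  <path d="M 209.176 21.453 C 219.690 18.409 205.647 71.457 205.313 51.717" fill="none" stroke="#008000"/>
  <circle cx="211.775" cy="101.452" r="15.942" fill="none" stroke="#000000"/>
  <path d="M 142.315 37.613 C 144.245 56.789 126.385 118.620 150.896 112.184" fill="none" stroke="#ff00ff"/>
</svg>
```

viewBox `0 0 368.590 138.716` with mm width/height → 1 unit = 1 mm. Flip: y_m = 138.716 − y_svg.

**Shape 1** — `<path>` cubic bezier, stroke `#ff00ff` → score (S489, F2042). Control points (SVG): P0=(89.085,109.477), P1=(101.511,137.028), P2=(156.476,54.478), P3=(129.734,60.727); sampled at t=k/5. Machine vertices: (89.085,29.239) → (100.651,24.329) → (116.463,36.297) → (130.557,55.594) → (136.968,72.674) → (129.734,77.989). Open path.

**Shape 2** — `<polygon>` closed polygon, stroke `#ff00ff` → score (S489, F2042). Machine vertices: (135.754,9.713) → (186.323,77.381) → (177.954,95.578) → (143.874,45.859) → (167.455,58.121) → (48.682,85.077) → (135.754,9.713). Closed: final G1 returns to the first vertex.

**Shape 3** — `<path>` regular polygon, stroke `#008000` → engrave (S343, F4224). Machine vertices: (97.866,80.825) → (111.837,43.971) → (72.936,50.299) → (97.866,80.825). Closed: final G1 returns to the first vertex.

**Shape 4** — `<polygon>` rectangle, stroke `#ff00ff` → score (S489, F2042). Machine vertices: (110.872,95.166) → (264.062,95.166) → (264.062,47.232) → (110.872,47.232) → (110.872,95.166). Closed: final G1 returns to the first vertex.

**Shape 5** — `<polyline>` open polyline, stroke `#000000` → cut (S788, F641). Machine vertices: (238.589,30.394) → (142.623,8.872) → (15.727,30.422). Open path.

**Shape 6** — `<path>` cubic bezier, stroke `#008000` → engrave (S343, F4224). Control points (SVG): P0=(209.176,21.453), P1=(219.690,18.409), P2=(205.647,71.457), P3=(205.313,51.717); sampled at t=k/5. Machine vertices: (209.176,117.263) → (212.844,113.389) → (212.454,102.240) → (209.845,90.001) → (206.852,82.859) → (205.313,86.999). Open path.

**Shape 7** — `<circle>` circle, stroke `#000000` → cut (S788, F641). Machine vertices: (227.717,37.264) → (224.672,46.634) → (216.701,52.426) → (206.849,52.426) → (198.878,46.634) → (195.833,37.264) → (198.878,27.894) → (206.849,22.102) → (216.701,22.102) → (224.672,27.894) → (227.717,37.264). Closed: final G1 returns to the first vertex.

**Shape 8** — `<path>` cubic bezier, stroke `#ff00ff` → score (S489, F2042). Control points (SVG): P0=(142.315,37.613), P1=(144.245,56.789), P2=(126.385,118.620), P3=(150.896,112.184); sampled at t=k/5. Machine vertices: (142.315,101.103) → (141.595,85.366) → (139.110,64.716) → (137.843,44.478) → (140.777,29.975) → (150.896,26.532). Open path.

G21
G90
G0 X89.085 Y29.239
M3 S489
G1 X100.651 Y24.329 F2042
G1 X116.463 Y36.297 F2042
G1 X130.557 Y55.594 F2042
G1 X136.968 Y72.674 F2042
G1 X129.734 Y77.989 F2042
G0 X135.754 Y9.713
M3 S489
G1 X186.323 Y77.381 F2042
G1 X177.954 Y95.578 F2042
G1 X143.874 Y45.859 F2042
G1 X167.455 Y58.121 F2042
G1 X48.682 Y85.077 F2042
G1 X135.754 Y9.713 F2042
G0 X97.866 Y80.825
M3 S343
G1 X111.837 Y43.971 F4224
G1 X72.936 Y50.299 F4224
G1 X97.866 Y80.825 F4224
G0 X110.872 Y95.166
M3 S489
G1 X264.062 Y95.166 F2042
G1 X264.062 Y47.232 F2042
G1 X110.872 Y47.232 F2042
G1 X110.872 Y95.166 F2042
G0 X238.589 Y30.394
M3 S788
G1 X142.623 Y8.872 F641
G1 X15.727 Y30.422 F641
G0 X209.176 Y117.263
M3 S343
G1 X212.844 Y113.389 F4224
G1 X212.454 Y102.240 F4224
G1 X209.845 Y90.001 F4224
G1 X206.852 Y82.859 F4224
G1 X205.313 Y86.999 F4224
G0 X227.717 Y37.264
M3 S788
G1 X224.672 Y46.634 F641
G1 X216.701 Y52.426 F641
G1 X206.849 Y52.426 F641
G1 X198.878 Y46.634 F641
G1 X195.833 Y37.264 F641
G1 X198.878 Y27.894 F641
G1 X206.849 Y22.102 F641
G1 X216.701 Y22.102 F641
G1 X224.672 Y27.894 F641
G1 X227.717 Y37.264 F641
G0 X142.315 Y101.103
M3 S489
G1 X141.595 Y85.366 F2042
G1 X139.110 Y64.716 F2042
G1 X137.843 Y44.478 F2042
G1 X140.777 Y29.975 F2042
G1 X150.896 Y26.532 F2042
M5
G0 X0.000 Y0.000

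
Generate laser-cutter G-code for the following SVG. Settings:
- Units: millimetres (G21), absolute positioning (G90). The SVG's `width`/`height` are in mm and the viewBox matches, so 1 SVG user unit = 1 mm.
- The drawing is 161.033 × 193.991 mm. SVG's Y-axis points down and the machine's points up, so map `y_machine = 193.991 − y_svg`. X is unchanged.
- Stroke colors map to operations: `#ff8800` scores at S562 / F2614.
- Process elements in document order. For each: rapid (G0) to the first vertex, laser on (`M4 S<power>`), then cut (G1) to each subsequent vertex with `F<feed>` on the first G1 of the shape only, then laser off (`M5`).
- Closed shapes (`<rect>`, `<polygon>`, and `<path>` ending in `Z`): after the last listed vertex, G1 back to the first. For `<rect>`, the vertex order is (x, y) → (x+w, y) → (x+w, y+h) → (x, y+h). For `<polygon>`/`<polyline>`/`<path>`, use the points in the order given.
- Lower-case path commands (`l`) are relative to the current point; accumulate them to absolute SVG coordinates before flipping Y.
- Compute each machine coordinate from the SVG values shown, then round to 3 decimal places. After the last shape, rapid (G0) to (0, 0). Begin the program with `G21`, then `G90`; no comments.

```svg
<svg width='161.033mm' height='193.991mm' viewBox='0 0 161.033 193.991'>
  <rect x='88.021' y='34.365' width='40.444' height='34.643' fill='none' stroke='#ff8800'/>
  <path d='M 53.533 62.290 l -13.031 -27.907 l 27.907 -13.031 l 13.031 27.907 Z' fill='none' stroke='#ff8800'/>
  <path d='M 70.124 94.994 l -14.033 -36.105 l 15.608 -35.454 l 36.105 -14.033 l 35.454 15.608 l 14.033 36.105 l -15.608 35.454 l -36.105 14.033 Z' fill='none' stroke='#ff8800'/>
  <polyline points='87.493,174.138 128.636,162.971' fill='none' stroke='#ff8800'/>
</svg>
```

viewBox `0 0 161.033 193.991` with mm width/height → 1 unit = 1 mm. Flip: y_m = 193.991 − y_svg.

**Shape 1** — `<rect>` rectangle, stroke `#ff8800` → score (S562, F2614). Machine vertices: (88.021,159.626) → (128.465,159.626) → (128.465,124.983) → (88.021,124.983) → (88.021,159.626). Closed: final G1 returns to the first vertex.

**Shape 2** — `<path>` regular polygon, stroke `#ff8800` → score (S562, F2614). Machine vertices: (53.533,131.701) → (40.502,159.608) → (68.409,172.639) → (81.440,144.732) → (53.533,131.701). Closed: final G1 returns to the first vertex.

**Shape 3** — `<path>` regular polygon, stroke `#ff8800` → score (S562, F2614). Machine vertices: (70.124,98.997) → (56.091,135.102) → (71.699,170.556) → (107.804,184.589) → (143.258,168.981) → (157.291,132.876) → (141.683,97.422) → (105.578,83.389) → (70.124,98.997). Closed: final G1 returns to the first vertex.

**Shape 4** — `<polyline>` line segment, stroke `#ff8800` → score (S562, F2614). Machine vertices: (87.493,19.853) → (128.636,31.020). Open path.

G21
G90
G0 X88.021 Y159.626
M4 S562
G1 X128.465 Y159.626 F2614
G1 X128.465 Y124.983
G1 X88.021 Y124.983
G1 X88.021 Y159.626
M5
G0 X53.533 Y131.701
M4 S562
G1 X40.502 Y159.608 F2614
G1 X68.409 Y172.639
G1 X81.440 Y144.732
G1 X53.533 Y131.701
M5
G0 X70.124 Y98.997
M4 S562
G1 X56.091 Y135.102 F2614
G1 X71.699 Y170.556
G1 X107.804 Y184.589
G1 X143.258 Y168.981
G1 X157.291 Y132.876
G1 X141.683 Y97.422
G1 X105.578 Y83.389
G1 X70.124 Y98.997
M5
G0 X87.493 Y19.853
M4 S562
G1 X128.636 Y31.020 F2614
M5
G0 X0.000 Y0.000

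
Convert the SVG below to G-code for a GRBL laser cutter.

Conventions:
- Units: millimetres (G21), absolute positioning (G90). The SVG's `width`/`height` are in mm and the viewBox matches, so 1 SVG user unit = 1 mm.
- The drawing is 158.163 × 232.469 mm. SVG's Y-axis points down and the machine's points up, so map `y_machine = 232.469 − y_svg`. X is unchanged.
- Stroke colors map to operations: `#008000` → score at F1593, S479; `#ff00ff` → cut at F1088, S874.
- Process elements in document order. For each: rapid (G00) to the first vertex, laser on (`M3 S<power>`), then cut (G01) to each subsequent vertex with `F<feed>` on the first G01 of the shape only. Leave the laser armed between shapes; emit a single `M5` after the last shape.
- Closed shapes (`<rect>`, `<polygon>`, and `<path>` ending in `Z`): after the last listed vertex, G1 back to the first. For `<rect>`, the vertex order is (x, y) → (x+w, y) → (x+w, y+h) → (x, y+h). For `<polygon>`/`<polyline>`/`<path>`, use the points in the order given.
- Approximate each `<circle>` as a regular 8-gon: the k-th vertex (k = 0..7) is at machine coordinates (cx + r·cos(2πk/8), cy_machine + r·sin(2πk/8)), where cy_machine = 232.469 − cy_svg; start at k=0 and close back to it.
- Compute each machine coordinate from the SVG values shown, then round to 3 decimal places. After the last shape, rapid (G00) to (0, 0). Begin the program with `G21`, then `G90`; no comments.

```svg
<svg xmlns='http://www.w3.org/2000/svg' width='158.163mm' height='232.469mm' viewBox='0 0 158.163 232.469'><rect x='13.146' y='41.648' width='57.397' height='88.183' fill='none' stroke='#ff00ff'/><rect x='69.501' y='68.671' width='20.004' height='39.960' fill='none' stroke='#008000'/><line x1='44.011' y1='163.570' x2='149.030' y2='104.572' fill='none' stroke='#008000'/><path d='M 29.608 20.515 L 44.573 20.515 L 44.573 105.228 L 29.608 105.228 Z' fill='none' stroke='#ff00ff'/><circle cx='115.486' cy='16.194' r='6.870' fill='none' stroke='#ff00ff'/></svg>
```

Since the viewBox matches the mm dimensions, user units are millimetres directly. The only transform is the Y-flip y_m = 232.469 − y_svg.

Shape 1 is a rectangle drawn with `<rect>`. Its stroke #ff00ff means cut at S874, F1088. After flipping Y the toolpath is (13.146,190.821) → (70.543,190.821) → (70.543,102.638) → (13.146,102.638) → (13.146,190.821), returning to the start.

Shape 2 is a rectangle drawn with `<rect>`. Its stroke #008000 means score at S479, F1593. After flipping Y the toolpath is (69.501,163.798) → (89.505,163.798) → (89.505,123.838) → (69.501,123.838) → (69.501,163.798), returning to the start.

Shape 3 is a line segment drawn with `<line>`. Its stroke #008000 means score at S479, F1593. After flipping Y the toolpath is (44.011,68.899) → (149.030,127.897).

Shape 4 is a rectangle drawn with `<path>`. Its stroke #ff00ff means cut at S874, F1088. After flipping Y the toolpath is (29.608,211.954) → (44.573,211.954) → (44.573,127.241) → (29.608,127.241) → (29.608,211.954), returning to the start.

Shape 5 is a circle drawn with `<circle>`. Its stroke #ff00ff means cut at S874, F1088. After flipping Y the toolpath is (122.356,216.275) → (120.344,221.133) → (115.486,223.145) → (110.628,221.133) → (108.616,216.275) → (110.628,211.417) → (115.486,209.405) → (120.344,211.417) → (122.356,216.275), returning to the start.

G21
G90
G00 X13.146 Y190.821
M3 S874
G01 X70.543 Y190.821 F1088
G01 X70.543 Y102.638
G01 X13.146 Y102.638
G01 X13.146 Y190.821
G00 X69.501 Y163.798
M3 S479
G01 X89.505 Y163.798 F1593
G01 X89.505 Y123.838
G01 X69.501 Y123.838
G01 X69.501 Y163.798
G00 X44.011 Y68.899
M3 S479
G01 X149.030 Y127.897 F1593
G00 X29.608 Y211.954
M3 S874
G01 X44.573 Y211.954 F1088
G01 X44.573 Y127.241
G01 X29.608 Y127.241
G01 X29.608 Y211.954
G00 X122.356 Y216.275
M3 S874
G01 X120.344 Y221.133 F1088
G01 X115.486 Y223.145
G01 X110.628 Y221.133
G01 X108.616 Y216.275
G01 X110.628 Y211.417
G01 X115.486 Y209.405
G01 X120.344 Y211.417
G01 X122.356 Y216.275
M5
G00 X0.000 Y0.000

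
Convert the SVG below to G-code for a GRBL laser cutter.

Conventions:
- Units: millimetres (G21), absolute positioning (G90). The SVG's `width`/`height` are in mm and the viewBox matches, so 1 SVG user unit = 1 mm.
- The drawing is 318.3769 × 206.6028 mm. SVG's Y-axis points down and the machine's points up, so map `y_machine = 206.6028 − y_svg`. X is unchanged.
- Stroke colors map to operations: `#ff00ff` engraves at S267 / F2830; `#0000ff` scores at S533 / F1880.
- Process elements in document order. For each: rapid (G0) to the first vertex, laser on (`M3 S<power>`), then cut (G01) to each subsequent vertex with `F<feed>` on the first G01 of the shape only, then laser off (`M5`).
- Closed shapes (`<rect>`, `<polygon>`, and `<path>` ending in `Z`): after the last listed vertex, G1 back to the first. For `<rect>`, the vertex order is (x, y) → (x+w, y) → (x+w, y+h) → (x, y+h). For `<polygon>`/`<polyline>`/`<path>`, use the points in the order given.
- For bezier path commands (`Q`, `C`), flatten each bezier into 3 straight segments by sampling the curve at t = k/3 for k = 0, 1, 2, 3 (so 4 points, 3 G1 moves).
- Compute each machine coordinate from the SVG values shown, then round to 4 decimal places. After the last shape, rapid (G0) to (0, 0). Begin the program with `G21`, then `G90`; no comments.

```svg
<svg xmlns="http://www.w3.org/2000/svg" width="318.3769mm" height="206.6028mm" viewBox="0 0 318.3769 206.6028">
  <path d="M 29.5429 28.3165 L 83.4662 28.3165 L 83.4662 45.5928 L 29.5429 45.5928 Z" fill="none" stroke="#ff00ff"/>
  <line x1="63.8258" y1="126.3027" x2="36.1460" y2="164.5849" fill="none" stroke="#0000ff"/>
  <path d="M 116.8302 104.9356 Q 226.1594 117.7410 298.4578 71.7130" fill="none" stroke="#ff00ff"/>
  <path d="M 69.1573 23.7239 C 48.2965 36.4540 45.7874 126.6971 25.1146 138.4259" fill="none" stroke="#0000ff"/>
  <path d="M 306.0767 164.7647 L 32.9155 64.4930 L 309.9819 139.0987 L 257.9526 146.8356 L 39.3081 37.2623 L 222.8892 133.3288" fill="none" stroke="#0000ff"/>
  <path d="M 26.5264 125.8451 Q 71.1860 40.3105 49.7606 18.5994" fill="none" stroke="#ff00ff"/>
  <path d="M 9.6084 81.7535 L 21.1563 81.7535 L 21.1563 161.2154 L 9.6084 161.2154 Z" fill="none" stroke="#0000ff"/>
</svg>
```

viewBox `0 0 318.3769 206.6028` with mm width/height → 1 unit = 1 mm. Flip: y_m = 206.6028 − y_svg.

**Shape 1** — `<path>` rectangle, stroke `#ff00ff` → engrave (S267, F2830). Machine vertices: (29.5429,178.2863) → (83.4662,178.2863) → (83.4662,161.0100) → (29.5429,161.0100) → (29.5429,178.2863). Closed: final G1 returns to the first vertex.

**Shape 2** — `<line>` line segment, stroke `#0000ff` → score (S533, F1880). Machine vertices: (63.8258,80.3001) → (36.1460,42.0179). Open path.

**Shape 3** — `<path>` quadratic bezier, stroke `#ff00ff` → engrave (S267, F2830). Control points (SVG): P0=(116.8302,104.9356), P1=(226.1594,117.7410), P2=(298.4578,71.7130); sampled at t=k/3. Machine vertices: (116.8302,101.6672) → (185.6018,99.6673) → (246.1443,110.7415) → (298.4578,134.8898). Open path.

**Shape 4** — `<path>` cubic bezier, stroke `#0000ff` → score (S533, F1880). Control points (SVG): P0=(69.1573,23.7239), P1=(48.2965,36.4540), P2=(45.7874,126.6971), P3=(25.1146,138.4259); sampled at t=k/3. Machine vertices: (69.1573,182.8789) → (53.0613,150.0899) → (41.0853,100.2983) → (25.1146,68.1769). Open path.

**Shape 5** — `<path>` open polyline, stroke `#0000ff` → score (S533, F1880). Machine vertices: (306.0767,41.8381) → (32.9155,142.1098) → (309.9819,67.5041) → (257.9526,59.7672) → (39.3081,169.3405) → (222.8892,73.2740). Open path.

**Shape 6** — `<path>` quadratic bezier, stroke `#ff00ff` → engrave (S267, F2830). Control points (SVG): P0=(26.5264,125.8451), P1=(71.1860,40.3105), P2=(49.7606,18.5994); sampled at t=k/3. Machine vertices: (26.5264,80.7577) → (48.9567,130.6893) → (56.7014,166.4378) → (49.7606,188.0034). Open path.

**Shape 7** — `<path>` rectangle, stroke `#0000ff` → score (S533, F1880). Machine vertices: (9.6084,124.8493) → (21.1563,124.8493) → (21.1563,45.3874) → (9.6084,45.3874) → (9.6084,124.8493). Closed: final G1 returns to the first vertex.

G21
G90
G0 X29.5429 Y178.2863
M3 S267
G01 X83.4662 Y178.2863 F2830
G01 X83.4662 Y161.0100
G01 X29.5429 Y161.0100
G01 X29.5429 Y178.2863
M5
G0 X63.8258 Y80.3001
M3 S533
G01 X36.1460 Y42.0179 F1880
M5
G0 X116.8302 Y101.6672
M3 S267
G01 X185.6018 Y99.6673 F2830
G01 X246.1443 Y110.7415
G01 X298.4578 Y134.8898
M5
G0 X69.1573 Y182.8789
M3 S533
G01 X53.0613 Y150.0899 F1880
G01 X41.0853 Y100.2983
G01 X25.1146 Y68.1769
M5
G0 X306.0767 Y41.8381
M3 S533
G01 X32.9155 Y142.1098 F1880
G01 X309.9819 Y67.5041
G01 X257.9526 Y59.7672
G01 X39.3081 Y169.3405
G01 X222.8892 Y73.2740
M5
G0 X26.5264 Y80.7577
M3 S267
G01 X48.9567 Y130.6893 F2830
G01 X56.7014 Y166.4378
G01 X49.7606 Y188.0034
M5
G0 X9.6084 Y124.8493
M3 S533
G01 X21.1563 Y124.8493 F1880
G01 X21.1563 Y45.3874
G01 X9.6084 Y45.3874
G01 X9.6084 Y124.8493
M5
G0 X0.0000 Y0.0000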